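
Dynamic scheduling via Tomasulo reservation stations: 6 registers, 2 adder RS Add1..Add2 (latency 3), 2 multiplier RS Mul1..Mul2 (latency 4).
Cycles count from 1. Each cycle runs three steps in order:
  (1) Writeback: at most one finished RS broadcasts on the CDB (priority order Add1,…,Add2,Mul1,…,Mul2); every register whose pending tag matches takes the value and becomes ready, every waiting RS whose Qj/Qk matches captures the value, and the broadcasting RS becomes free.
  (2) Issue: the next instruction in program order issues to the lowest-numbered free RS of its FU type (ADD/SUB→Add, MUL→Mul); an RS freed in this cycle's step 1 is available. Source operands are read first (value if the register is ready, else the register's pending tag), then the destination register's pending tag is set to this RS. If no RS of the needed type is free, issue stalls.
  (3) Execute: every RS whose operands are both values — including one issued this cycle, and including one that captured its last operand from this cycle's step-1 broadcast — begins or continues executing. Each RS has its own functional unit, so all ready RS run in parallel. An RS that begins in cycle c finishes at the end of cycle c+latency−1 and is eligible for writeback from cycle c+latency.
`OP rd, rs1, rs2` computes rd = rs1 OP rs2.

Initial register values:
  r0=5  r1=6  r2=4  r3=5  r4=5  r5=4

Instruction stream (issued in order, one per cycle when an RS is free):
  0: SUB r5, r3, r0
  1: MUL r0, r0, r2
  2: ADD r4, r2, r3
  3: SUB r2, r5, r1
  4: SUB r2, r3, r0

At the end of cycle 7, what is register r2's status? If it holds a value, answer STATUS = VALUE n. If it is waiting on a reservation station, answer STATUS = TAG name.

cycle 1: issue SUB r5<-Add1 // r0:5,r1:6,r2:4,r3:5,r4:5,r5:Add1
cycle 2: issue MUL r0<-Mul1 // r0:Mul1,r1:6,r2:4,r3:5,r4:5,r5:Add1
cycle 3: issue ADD r4<-Add2 // r0:Mul1,r1:6,r2:4,r3:5,r4:Add2,r5:Add1
cycle 4: CDB Add1=0; issue SUB r2<-Add1 // r0:Mul1,r1:6,r2:Add1,r3:5,r4:Add2,r5:0
cycle 5: stall // r0:Mul1,r1:6,r2:Add1,r3:5,r4:Add2,r5:0
cycle 6: CDB Add2=9; issue SUB r2<-Add2 // r0:Mul1,r1:6,r2:Add2,r3:5,r4:9,r5:0
cycle 7: CDB Add1=-6 // r0:Mul1,r1:6,r2:Add2,r3:5,r4:9,r5:0

STATUS = TAG Add2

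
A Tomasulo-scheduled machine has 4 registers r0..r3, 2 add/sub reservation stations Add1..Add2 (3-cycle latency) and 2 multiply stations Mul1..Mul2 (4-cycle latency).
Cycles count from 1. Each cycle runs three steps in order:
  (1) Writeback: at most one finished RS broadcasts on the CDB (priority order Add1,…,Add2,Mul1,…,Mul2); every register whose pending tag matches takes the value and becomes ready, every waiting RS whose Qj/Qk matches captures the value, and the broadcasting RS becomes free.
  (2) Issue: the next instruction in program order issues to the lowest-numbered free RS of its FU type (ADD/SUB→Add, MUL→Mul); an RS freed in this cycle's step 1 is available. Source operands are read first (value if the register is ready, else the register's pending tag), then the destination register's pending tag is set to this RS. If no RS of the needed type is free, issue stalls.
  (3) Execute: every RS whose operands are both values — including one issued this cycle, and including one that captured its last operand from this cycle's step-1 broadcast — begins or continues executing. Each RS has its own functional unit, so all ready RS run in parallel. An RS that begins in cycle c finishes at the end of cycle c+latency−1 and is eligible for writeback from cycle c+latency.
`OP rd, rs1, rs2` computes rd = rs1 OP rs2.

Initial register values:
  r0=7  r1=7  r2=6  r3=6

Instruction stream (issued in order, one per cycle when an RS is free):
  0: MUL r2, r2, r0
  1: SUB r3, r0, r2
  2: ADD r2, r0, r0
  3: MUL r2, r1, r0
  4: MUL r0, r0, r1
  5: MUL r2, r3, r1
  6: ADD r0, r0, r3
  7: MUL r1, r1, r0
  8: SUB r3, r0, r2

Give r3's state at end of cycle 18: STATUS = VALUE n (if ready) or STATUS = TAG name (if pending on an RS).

  c1: issue MUL r2<-Mul1  regs: r0:7,r1:7,r2:Mul1,r3:6
  c2: issue SUB r3<-Add1  regs: r0:7,r1:7,r2:Mul1,r3:Add1
  c3: issue ADD r2<-Add2  regs: r0:7,r1:7,r2:Add2,r3:Add1
  c4: issue MUL r2<-Mul2  regs: r0:7,r1:7,r2:Mul2,r3:Add1
  c5: CDB Mul1=42; issue MUL r0<-Mul1  regs: r0:Mul1,r1:7,r2:Mul2,r3:Add1
  c6: CDB Add2=14; stall  regs: r0:Mul1,r1:7,r2:Mul2,r3:Add1
  c7: stall  regs: r0:Mul1,r1:7,r2:Mul2,r3:Add1
  c8: CDB Add1=-35; stall  regs: r0:Mul1,r1:7,r2:Mul2,r3:-35
  c9: CDB Mul1=49; issue MUL r2<-Mul1  regs: r0:49,r1:7,r2:Mul1,r3:-35
  c10: CDB Mul2=49; issue ADD r0<-Add1  regs: r0:Add1,r1:7,r2:Mul1,r3:-35
  c11: issue MUL r1<-Mul2  regs: r0:Add1,r1:Mul2,r2:Mul1,r3:-35
  c12: issue SUB r3<-Add2  regs: r0:Add1,r1:Mul2,r2:Mul1,r3:Add2
  c13: CDB Add1=14  regs: r0:14,r1:Mul2,r2:Mul1,r3:Add2
  c14: CDB Mul1=-245  regs: r0:14,r1:Mul2,r2:-245,r3:Add2
  c15: -  regs: r0:14,r1:Mul2,r2:-245,r3:Add2
  c16: -  regs: r0:14,r1:Mul2,r2:-245,r3:Add2
  c17: CDB Add2=259  regs: r0:14,r1:Mul2,r2:-245,r3:259
  c18: CDB Mul2=98  regs: r0:14,r1:98,r2:-245,r3:259

STATUS = VALUE 259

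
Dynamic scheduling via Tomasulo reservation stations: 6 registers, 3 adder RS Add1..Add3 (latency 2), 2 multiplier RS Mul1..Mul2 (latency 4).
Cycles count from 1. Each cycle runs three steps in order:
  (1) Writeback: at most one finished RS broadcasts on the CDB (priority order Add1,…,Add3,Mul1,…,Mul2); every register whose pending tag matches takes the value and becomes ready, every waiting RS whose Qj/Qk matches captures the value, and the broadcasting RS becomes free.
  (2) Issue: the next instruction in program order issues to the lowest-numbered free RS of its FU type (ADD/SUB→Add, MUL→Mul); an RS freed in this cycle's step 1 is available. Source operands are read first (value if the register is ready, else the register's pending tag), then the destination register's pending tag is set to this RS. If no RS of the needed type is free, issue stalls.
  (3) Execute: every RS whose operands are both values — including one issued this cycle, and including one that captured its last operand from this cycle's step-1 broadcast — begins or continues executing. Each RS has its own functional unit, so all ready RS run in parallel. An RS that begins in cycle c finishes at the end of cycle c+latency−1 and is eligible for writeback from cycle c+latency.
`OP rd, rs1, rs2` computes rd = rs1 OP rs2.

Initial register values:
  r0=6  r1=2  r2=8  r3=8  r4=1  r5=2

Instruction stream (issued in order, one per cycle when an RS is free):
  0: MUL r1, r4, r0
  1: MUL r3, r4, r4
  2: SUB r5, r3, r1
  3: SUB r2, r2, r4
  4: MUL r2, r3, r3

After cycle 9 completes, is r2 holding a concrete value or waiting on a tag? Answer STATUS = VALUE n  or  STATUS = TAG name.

  c1: issue MUL r1<-Mul1  regs: r0:6,r1:Mul1,r2:8,r3:8,r4:1,r5:2
  c2: issue MUL r3<-Mul2  regs: r0:6,r1:Mul1,r2:8,r3:Mul2,r4:1,r5:2
  c3: issue SUB r5<-Add1  regs: r0:6,r1:Mul1,r2:8,r3:Mul2,r4:1,r5:Add1
  c4: issue SUB r2<-Add2  regs: r0:6,r1:Mul1,r2:Add2,r3:Mul2,r4:1,r5:Add1
  c5: CDB Mul1=6; issue MUL r2<-Mul1  regs: r0:6,r1:6,r2:Mul1,r3:Mul2,r4:1,r5:Add1
  c6: CDB Add2=7  regs: r0:6,r1:6,r2:Mul1,r3:Mul2,r4:1,r5:Add1
  c7: CDB Mul2=1  regs: r0:6,r1:6,r2:Mul1,r3:1,r4:1,r5:Add1
  c8: -  regs: r0:6,r1:6,r2:Mul1,r3:1,r4:1,r5:Add1
  c9: CDB Add1=-5  regs: r0:6,r1:6,r2:Mul1,r3:1,r4:1,r5:-5

STATUS = TAG Mul1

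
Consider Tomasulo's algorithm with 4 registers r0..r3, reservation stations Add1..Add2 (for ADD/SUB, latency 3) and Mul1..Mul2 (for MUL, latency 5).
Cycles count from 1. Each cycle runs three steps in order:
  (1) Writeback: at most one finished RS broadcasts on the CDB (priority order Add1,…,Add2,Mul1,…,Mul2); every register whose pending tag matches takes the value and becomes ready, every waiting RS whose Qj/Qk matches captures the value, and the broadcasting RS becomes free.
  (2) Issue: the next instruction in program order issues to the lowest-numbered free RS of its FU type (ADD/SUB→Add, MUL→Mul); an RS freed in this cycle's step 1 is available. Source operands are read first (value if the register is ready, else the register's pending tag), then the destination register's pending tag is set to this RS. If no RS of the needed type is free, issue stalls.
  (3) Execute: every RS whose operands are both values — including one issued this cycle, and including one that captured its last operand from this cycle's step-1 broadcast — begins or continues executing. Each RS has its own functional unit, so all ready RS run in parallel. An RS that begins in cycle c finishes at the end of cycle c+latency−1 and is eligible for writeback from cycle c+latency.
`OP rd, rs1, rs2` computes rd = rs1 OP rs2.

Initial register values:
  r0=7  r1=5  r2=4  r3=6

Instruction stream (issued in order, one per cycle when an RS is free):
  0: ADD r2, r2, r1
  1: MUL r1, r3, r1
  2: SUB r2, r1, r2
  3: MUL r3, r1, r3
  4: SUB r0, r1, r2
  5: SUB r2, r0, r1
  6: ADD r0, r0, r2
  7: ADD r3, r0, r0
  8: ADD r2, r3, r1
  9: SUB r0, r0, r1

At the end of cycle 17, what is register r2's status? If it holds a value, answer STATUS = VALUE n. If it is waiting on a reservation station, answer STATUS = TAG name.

  c1: issue ADD r2<-Add1  regs: r0:7,r1:5,r2:Add1,r3:6
  c2: issue MUL r1<-Mul1  regs: r0:7,r1:Mul1,r2:Add1,r3:6
  c3: issue SUB r2<-Add2  regs: r0:7,r1:Mul1,r2:Add2,r3:6
  c4: CDB Add1=9; issue MUL r3<-Mul2  regs: r0:7,r1:Mul1,r2:Add2,r3:Mul2
  c5: issue SUB r0<-Add1  regs: r0:Add1,r1:Mul1,r2:Add2,r3:Mul2
  c6: stall  regs: r0:Add1,r1:Mul1,r2:Add2,r3:Mul2
  c7: CDB Mul1=30; stall  regs: r0:Add1,r1:30,r2:Add2,r3:Mul2
  c8: stall  regs: r0:Add1,r1:30,r2:Add2,r3:Mul2
  c9: stall  regs: r0:Add1,r1:30,r2:Add2,r3:Mul2
  c10: CDB Add2=21; issue SUB r2<-Add2  regs: r0:Add1,r1:30,r2:Add2,r3:Mul2
  c11: stall  regs: r0:Add1,r1:30,r2:Add2,r3:Mul2
  c12: CDB Mul2=180; stall  regs: r0:Add1,r1:30,r2:Add2,r3:180
  c13: CDB Add1=9; issue ADD r0<-Add1  regs: r0:Add1,r1:30,r2:Add2,r3:180
  c14: stall  regs: r0:Add1,r1:30,r2:Add2,r3:180
  c15: stall  regs: r0:Add1,r1:30,r2:Add2,r3:180
  c16: CDB Add2=-21; issue ADD r3<-Add2  regs: r0:Add1,r1:30,r2:-21,r3:Add2
  c17: stall  regs: r0:Add1,r1:30,r2:-21,r3:Add2

STATUS = VALUE -21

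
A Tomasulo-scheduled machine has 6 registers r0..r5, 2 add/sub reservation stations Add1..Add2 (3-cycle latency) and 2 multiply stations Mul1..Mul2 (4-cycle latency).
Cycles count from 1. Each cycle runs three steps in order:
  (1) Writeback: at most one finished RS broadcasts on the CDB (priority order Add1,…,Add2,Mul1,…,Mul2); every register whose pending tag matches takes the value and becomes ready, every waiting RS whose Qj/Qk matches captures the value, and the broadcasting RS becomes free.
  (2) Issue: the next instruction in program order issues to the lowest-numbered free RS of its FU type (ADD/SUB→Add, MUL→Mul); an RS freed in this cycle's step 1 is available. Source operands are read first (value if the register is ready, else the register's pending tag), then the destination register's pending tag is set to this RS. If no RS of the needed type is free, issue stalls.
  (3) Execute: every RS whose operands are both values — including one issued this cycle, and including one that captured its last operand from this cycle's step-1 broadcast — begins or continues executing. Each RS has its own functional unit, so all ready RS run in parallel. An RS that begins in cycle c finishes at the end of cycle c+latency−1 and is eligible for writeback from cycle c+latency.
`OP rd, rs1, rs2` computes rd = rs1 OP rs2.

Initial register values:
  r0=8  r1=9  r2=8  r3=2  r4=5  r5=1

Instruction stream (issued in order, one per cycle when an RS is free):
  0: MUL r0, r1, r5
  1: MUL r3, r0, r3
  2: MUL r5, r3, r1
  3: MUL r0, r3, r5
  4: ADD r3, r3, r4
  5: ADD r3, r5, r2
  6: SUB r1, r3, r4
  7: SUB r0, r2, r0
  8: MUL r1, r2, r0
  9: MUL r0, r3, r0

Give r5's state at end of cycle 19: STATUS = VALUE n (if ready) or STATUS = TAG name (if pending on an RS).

STATUS = VALUE 162

  c1: issue MUL r0<-Mul1  regs: r0:Mul1,r1:9,r2:8,r3:2,r4:5,r5:1
  c2: issue MUL r3<-Mul2  regs: r0:Mul1,r1:9,r2:8,r3:Mul2,r4:5,r5:1
  c3: stall  regs: r0:Mul1,r1:9,r2:8,r3:Mul2,r4:5,r5:1
  c4: stall  regs: r0:Mul1,r1:9,r2:8,r3:Mul2,r4:5,r5:1
  c5: CDB Mul1=9; issue MUL r5<-Mul1  regs: r0:9,r1:9,r2:8,r3:Mul2,r4:5,r5:Mul1
  c6: stall  regs: r0:9,r1:9,r2:8,r3:Mul2,r4:5,r5:Mul1
  c7: stall  regs: r0:9,r1:9,r2:8,r3:Mul2,r4:5,r5:Mul1
  c8: stall  regs: r0:9,r1:9,r2:8,r3:Mul2,r4:5,r5:Mul1
  c9: CDB Mul2=18; issue MUL r0<-Mul2  regs: r0:Mul2,r1:9,r2:8,r3:18,r4:5,r5:Mul1
  c10: issue ADD r3<-Add1  regs: r0:Mul2,r1:9,r2:8,r3:Add1,r4:5,r5:Mul1
  c11: issue ADD r3<-Add2  regs: r0:Mul2,r1:9,r2:8,r3:Add2,r4:5,r5:Mul1
  c12: stall  regs: r0:Mul2,r1:9,r2:8,r3:Add2,r4:5,r5:Mul1
  c13: CDB Add1=23; issue SUB r1<-Add1  regs: r0:Mul2,r1:Add1,r2:8,r3:Add2,r4:5,r5:Mul1
  c14: CDB Mul1=162; stall  regs: r0:Mul2,r1:Add1,r2:8,r3:Add2,r4:5,r5:162
  c15: stall  regs: r0:Mul2,r1:Add1,r2:8,r3:Add2,r4:5,r5:162
  c16: stall  regs: r0:Mul2,r1:Add1,r2:8,r3:Add2,r4:5,r5:162
  c17: CDB Add2=170; issue SUB r0<-Add2  regs: r0:Add2,r1:Add1,r2:8,r3:170,r4:5,r5:162
  c18: CDB Mul2=2916; issue MUL r1<-Mul1  regs: r0:Add2,r1:Mul1,r2:8,r3:170,r4:5,r5:162
  c19: issue MUL r0<-Mul2  regs: r0:Mul2,r1:Mul1,r2:8,r3:170,r4:5,r5:162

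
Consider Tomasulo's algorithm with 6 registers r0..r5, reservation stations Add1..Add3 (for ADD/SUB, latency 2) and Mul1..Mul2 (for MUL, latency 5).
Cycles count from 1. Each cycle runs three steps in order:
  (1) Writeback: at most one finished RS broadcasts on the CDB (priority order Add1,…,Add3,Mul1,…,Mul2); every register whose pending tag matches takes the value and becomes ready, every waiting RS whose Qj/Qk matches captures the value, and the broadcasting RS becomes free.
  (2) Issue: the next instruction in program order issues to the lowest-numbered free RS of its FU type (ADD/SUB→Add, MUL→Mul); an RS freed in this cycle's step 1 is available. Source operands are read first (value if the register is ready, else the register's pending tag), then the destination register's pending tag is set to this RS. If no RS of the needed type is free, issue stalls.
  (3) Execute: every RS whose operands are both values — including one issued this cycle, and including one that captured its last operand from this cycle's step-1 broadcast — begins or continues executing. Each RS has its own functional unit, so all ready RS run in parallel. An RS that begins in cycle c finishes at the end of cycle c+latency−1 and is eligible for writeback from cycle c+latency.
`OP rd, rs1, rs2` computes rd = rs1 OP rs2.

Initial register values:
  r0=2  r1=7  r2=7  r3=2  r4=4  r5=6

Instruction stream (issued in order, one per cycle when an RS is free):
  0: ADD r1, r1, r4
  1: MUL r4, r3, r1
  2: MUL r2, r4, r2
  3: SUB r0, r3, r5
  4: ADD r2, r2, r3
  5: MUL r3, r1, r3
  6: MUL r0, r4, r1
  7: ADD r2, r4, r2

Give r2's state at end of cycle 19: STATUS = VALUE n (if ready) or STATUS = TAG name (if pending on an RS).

STATUS = VALUE 178

c1: issue ADD r1<-Add1 | r0:2,r1:Add1,r2:7,r3:2,r4:4,r5:6
c2: issue MUL r4<-Mul1 | r0:2,r1:Add1,r2:7,r3:2,r4:Mul1,r5:6
c3: CDB Add1=11; issue MUL r2<-Mul2 | r0:2,r1:11,r2:Mul2,r3:2,r4:Mul1,r5:6
c4: issue SUB r0<-Add1 | r0:Add1,r1:11,r2:Mul2,r3:2,r4:Mul1,r5:6
c5: issue ADD r2<-Add2 | r0:Add1,r1:11,r2:Add2,r3:2,r4:Mul1,r5:6
c6: CDB Add1=-4; stall | r0:-4,r1:11,r2:Add2,r3:2,r4:Mul1,r5:6
c7: stall | r0:-4,r1:11,r2:Add2,r3:2,r4:Mul1,r5:6
c8: CDB Mul1=22; issue MUL r3<-Mul1 | r0:-4,r1:11,r2:Add2,r3:Mul1,r4:22,r5:6
c9: stall | r0:-4,r1:11,r2:Add2,r3:Mul1,r4:22,r5:6
c10: stall | r0:-4,r1:11,r2:Add2,r3:Mul1,r4:22,r5:6
c11: stall | r0:-4,r1:11,r2:Add2,r3:Mul1,r4:22,r5:6
c12: stall | r0:-4,r1:11,r2:Add2,r3:Mul1,r4:22,r5:6
c13: CDB Mul1=22; issue MUL r0<-Mul1 | r0:Mul1,r1:11,r2:Add2,r3:22,r4:22,r5:6
c14: CDB Mul2=154; issue ADD r2<-Add1 | r0:Mul1,r1:11,r2:Add1,r3:22,r4:22,r5:6
c15: - | r0:Mul1,r1:11,r2:Add1,r3:22,r4:22,r5:6
c16: CDB Add2=156 | r0:Mul1,r1:11,r2:Add1,r3:22,r4:22,r5:6
c17: - | r0:Mul1,r1:11,r2:Add1,r3:22,r4:22,r5:6
c18: CDB Add1=178 | r0:Mul1,r1:11,r2:178,r3:22,r4:22,r5:6
c19: CDB Mul1=242 | r0:242,r1:11,r2:178,r3:22,r4:22,r5:6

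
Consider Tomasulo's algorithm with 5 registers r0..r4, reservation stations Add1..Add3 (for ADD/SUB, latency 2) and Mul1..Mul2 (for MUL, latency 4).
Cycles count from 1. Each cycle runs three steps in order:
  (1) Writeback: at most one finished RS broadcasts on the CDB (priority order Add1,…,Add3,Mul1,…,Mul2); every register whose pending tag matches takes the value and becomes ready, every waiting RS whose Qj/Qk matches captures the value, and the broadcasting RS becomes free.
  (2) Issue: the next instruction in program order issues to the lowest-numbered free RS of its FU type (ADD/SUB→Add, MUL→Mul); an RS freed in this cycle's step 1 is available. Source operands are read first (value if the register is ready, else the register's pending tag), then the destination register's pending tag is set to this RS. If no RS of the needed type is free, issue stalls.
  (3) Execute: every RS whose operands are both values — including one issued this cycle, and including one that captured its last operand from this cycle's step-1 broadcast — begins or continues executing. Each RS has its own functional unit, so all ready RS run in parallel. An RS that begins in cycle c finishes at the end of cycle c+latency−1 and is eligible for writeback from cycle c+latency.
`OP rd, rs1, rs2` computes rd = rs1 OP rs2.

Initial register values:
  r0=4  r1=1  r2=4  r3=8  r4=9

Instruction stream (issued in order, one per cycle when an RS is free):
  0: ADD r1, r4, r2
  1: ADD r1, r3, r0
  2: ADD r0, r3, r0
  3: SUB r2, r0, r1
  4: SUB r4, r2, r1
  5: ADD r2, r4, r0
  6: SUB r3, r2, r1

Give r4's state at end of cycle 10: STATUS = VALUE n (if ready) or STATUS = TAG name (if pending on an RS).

cycle 1: issue ADD r1<-Add1 // r0:4,r1:Add1,r2:4,r3:8,r4:9
cycle 2: issue ADD r1<-Add2 // r0:4,r1:Add2,r2:4,r3:8,r4:9
cycle 3: CDB Add1=13; issue ADD r0<-Add1 // r0:Add1,r1:Add2,r2:4,r3:8,r4:9
cycle 4: CDB Add2=12; issue SUB r2<-Add2 // r0:Add1,r1:12,r2:Add2,r3:8,r4:9
cycle 5: CDB Add1=12; issue SUB r4<-Add1 // r0:12,r1:12,r2:Add2,r3:8,r4:Add1
cycle 6: issue ADD r2<-Add3 // r0:12,r1:12,r2:Add3,r3:8,r4:Add1
cycle 7: CDB Add2=0; issue SUB r3<-Add2 // r0:12,r1:12,r2:Add3,r3:Add2,r4:Add1
cycle 8: - // r0:12,r1:12,r2:Add3,r3:Add2,r4:Add1
cycle 9: CDB Add1=-12 // r0:12,r1:12,r2:Add3,r3:Add2,r4:-12
cycle 10: - // r0:12,r1:12,r2:Add3,r3:Add2,r4:-12

STATUS = VALUE -12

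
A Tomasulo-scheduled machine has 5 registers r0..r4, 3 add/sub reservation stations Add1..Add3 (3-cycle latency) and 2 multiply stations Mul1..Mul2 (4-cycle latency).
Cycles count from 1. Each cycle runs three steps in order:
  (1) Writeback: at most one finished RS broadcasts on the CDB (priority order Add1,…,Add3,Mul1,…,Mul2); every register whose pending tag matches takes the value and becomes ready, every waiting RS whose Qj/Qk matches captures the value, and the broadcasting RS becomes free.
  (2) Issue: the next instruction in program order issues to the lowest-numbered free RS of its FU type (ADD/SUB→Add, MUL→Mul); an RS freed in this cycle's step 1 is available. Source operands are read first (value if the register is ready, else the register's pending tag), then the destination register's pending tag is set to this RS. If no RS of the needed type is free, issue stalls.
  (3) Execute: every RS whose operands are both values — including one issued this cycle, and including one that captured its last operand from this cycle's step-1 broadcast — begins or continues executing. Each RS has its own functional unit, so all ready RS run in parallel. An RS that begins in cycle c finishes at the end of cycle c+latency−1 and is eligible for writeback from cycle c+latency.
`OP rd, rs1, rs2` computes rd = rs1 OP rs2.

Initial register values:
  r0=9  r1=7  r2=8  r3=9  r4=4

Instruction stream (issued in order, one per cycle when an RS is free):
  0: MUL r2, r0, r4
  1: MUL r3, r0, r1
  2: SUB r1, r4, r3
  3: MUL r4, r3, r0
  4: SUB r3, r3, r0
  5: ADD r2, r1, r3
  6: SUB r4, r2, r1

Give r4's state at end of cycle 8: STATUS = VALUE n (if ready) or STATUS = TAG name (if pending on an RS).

  c1: issue MUL r2<-Mul1  regs: r0:9,r1:7,r2:Mul1,r3:9,r4:4
  c2: issue MUL r3<-Mul2  regs: r0:9,r1:7,r2:Mul1,r3:Mul2,r4:4
  c3: issue SUB r1<-Add1  regs: r0:9,r1:Add1,r2:Mul1,r3:Mul2,r4:4
  c4: stall  regs: r0:9,r1:Add1,r2:Mul1,r3:Mul2,r4:4
  c5: CDB Mul1=36; issue MUL r4<-Mul1  regs: r0:9,r1:Add1,r2:36,r3:Mul2,r4:Mul1
  c6: CDB Mul2=63; issue SUB r3<-Add2  regs: r0:9,r1:Add1,r2:36,r3:Add2,r4:Mul1
  c7: issue ADD r2<-Add3  regs: r0:9,r1:Add1,r2:Add3,r3:Add2,r4:Mul1
  c8: stall  regs: r0:9,r1:Add1,r2:Add3,r3:Add2,r4:Mul1

STATUS = TAG Mul1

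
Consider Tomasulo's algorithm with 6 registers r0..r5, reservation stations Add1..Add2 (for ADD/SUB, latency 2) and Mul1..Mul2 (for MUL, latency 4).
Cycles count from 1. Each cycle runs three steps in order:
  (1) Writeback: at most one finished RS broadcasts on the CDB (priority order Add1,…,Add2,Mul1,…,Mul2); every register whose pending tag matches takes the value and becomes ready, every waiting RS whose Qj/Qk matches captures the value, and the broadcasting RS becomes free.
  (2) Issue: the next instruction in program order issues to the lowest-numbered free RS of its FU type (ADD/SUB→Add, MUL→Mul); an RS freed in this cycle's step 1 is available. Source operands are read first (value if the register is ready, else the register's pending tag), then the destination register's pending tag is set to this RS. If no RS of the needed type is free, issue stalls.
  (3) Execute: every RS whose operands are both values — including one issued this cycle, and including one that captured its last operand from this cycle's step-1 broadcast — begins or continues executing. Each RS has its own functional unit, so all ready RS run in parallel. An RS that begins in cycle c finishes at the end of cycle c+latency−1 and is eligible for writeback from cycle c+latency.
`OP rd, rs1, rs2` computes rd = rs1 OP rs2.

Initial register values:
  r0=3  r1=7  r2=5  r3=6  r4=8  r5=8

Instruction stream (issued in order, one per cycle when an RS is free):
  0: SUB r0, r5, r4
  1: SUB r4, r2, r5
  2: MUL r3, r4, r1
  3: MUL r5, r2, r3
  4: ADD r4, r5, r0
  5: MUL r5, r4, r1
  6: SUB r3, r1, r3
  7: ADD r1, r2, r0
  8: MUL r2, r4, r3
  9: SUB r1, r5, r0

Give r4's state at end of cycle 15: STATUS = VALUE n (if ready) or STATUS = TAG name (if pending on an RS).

  c1: issue SUB r0<-Add1  regs: r0:Add1,r1:7,r2:5,r3:6,r4:8,r5:8
  c2: issue SUB r4<-Add2  regs: r0:Add1,r1:7,r2:5,r3:6,r4:Add2,r5:8
  c3: CDB Add1=0; issue MUL r3<-Mul1  regs: r0:0,r1:7,r2:5,r3:Mul1,r4:Add2,r5:8
  c4: CDB Add2=-3; issue MUL r5<-Mul2  regs: r0:0,r1:7,r2:5,r3:Mul1,r4:-3,r5:Mul2
  c5: issue ADD r4<-Add1  regs: r0:0,r1:7,r2:5,r3:Mul1,r4:Add1,r5:Mul2
  c6: stall  regs: r0:0,r1:7,r2:5,r3:Mul1,r4:Add1,r5:Mul2
  c7: stall  regs: r0:0,r1:7,r2:5,r3:Mul1,r4:Add1,r5:Mul2
  c8: CDB Mul1=-21; issue MUL r5<-Mul1  regs: r0:0,r1:7,r2:5,r3:-21,r4:Add1,r5:Mul1
  c9: issue SUB r3<-Add2  regs: r0:0,r1:7,r2:5,r3:Add2,r4:Add1,r5:Mul1
  c10: stall  regs: r0:0,r1:7,r2:5,r3:Add2,r4:Add1,r5:Mul1
  c11: CDB Add2=28; issue ADD r1<-Add2  regs: r0:0,r1:Add2,r2:5,r3:28,r4:Add1,r5:Mul1
  c12: CDB Mul2=-105; issue MUL r2<-Mul2  regs: r0:0,r1:Add2,r2:Mul2,r3:28,r4:Add1,r5:Mul1
  c13: CDB Add2=5; issue SUB r1<-Add2  regs: r0:0,r1:Add2,r2:Mul2,r3:28,r4:Add1,r5:Mul1
  c14: CDB Add1=-105  regs: r0:0,r1:Add2,r2:Mul2,r3:28,r4:-105,r5:Mul1
  c15: -  regs: r0:0,r1:Add2,r2:Mul2,r3:28,r4:-105,r5:Mul1

STATUS = VALUE -105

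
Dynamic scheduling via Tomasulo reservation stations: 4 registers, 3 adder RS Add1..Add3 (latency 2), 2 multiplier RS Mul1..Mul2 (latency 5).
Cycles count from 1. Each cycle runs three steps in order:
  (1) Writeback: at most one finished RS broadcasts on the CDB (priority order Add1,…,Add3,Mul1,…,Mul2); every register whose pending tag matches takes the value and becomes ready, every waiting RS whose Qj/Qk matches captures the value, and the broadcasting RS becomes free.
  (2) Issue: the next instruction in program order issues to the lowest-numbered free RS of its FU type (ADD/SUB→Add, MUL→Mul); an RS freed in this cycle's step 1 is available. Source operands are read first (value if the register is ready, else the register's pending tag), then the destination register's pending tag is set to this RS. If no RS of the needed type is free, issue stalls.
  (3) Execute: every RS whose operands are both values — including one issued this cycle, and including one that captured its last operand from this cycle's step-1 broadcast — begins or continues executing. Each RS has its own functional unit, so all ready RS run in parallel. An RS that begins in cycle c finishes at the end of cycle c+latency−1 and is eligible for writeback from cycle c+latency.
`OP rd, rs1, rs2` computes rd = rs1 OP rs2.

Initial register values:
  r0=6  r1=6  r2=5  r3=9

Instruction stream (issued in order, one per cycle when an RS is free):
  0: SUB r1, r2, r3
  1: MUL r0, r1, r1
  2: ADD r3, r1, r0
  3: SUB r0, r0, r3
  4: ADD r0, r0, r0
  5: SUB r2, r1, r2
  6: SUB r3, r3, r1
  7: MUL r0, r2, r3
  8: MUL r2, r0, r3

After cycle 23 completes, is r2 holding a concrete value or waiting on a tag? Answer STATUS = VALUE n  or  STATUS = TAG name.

c1: issue SUB r1<-Add1 | r0:6,r1:Add1,r2:5,r3:9
c2: issue MUL r0<-Mul1 | r0:Mul1,r1:Add1,r2:5,r3:9
c3: CDB Add1=-4; issue ADD r3<-Add1 | r0:Mul1,r1:-4,r2:5,r3:Add1
c4: issue SUB r0<-Add2 | r0:Add2,r1:-4,r2:5,r3:Add1
c5: issue ADD r0<-Add3 | r0:Add3,r1:-4,r2:5,r3:Add1
c6: stall | r0:Add3,r1:-4,r2:5,r3:Add1
c7: stall | r0:Add3,r1:-4,r2:5,r3:Add1
c8: CDB Mul1=16; stall | r0:Add3,r1:-4,r2:5,r3:Add1
c9: stall | r0:Add3,r1:-4,r2:5,r3:Add1
c10: CDB Add1=12; issue SUB r2<-Add1 | r0:Add3,r1:-4,r2:Add1,r3:12
c11: stall | r0:Add3,r1:-4,r2:Add1,r3:12
c12: CDB Add1=-9; issue SUB r3<-Add1 | r0:Add3,r1:-4,r2:-9,r3:Add1
c13: CDB Add2=4; issue MUL r0<-Mul1 | r0:Mul1,r1:-4,r2:-9,r3:Add1
c14: CDB Add1=16; issue MUL r2<-Mul2 | r0:Mul1,r1:-4,r2:Mul2,r3:16
c15: CDB Add3=8 | r0:Mul1,r1:-4,r2:Mul2,r3:16
c16: - | r0:Mul1,r1:-4,r2:Mul2,r3:16
c17: - | r0:Mul1,r1:-4,r2:Mul2,r3:16
c18: - | r0:Mul1,r1:-4,r2:Mul2,r3:16
c19: CDB Mul1=-144 | r0:-144,r1:-4,r2:Mul2,r3:16
c20: - | r0:-144,r1:-4,r2:Mul2,r3:16
c21: - | r0:-144,r1:-4,r2:Mul2,r3:16
c22: - | r0:-144,r1:-4,r2:Mul2,r3:16
c23: - | r0:-144,r1:-4,r2:Mul2,r3:16

STATUS = TAG Mul2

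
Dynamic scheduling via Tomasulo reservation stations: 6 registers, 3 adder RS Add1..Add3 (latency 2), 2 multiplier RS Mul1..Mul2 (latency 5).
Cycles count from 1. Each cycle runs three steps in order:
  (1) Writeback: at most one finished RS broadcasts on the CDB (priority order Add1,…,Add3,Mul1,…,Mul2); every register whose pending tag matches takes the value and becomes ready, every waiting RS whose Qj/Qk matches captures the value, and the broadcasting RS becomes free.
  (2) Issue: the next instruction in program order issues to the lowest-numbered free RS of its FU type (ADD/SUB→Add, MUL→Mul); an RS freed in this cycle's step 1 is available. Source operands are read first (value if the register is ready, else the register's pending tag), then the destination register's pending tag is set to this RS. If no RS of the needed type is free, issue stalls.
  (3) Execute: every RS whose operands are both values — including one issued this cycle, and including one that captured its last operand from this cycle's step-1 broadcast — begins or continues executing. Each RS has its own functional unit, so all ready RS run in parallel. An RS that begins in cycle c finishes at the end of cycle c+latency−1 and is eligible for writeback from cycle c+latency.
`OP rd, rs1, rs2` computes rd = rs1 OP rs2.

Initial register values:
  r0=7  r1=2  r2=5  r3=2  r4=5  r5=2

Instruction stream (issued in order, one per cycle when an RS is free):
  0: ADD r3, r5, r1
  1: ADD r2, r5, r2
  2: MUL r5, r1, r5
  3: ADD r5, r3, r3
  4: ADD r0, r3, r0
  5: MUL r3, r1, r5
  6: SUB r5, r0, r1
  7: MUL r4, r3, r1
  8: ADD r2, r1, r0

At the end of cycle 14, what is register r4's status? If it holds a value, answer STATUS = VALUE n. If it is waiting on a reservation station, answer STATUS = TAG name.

c1: issue ADD r3<-Add1 | r0:7,r1:2,r2:5,r3:Add1,r4:5,r5:2
c2: issue ADD r2<-Add2 | r0:7,r1:2,r2:Add2,r3:Add1,r4:5,r5:2
c3: CDB Add1=4; issue MUL r5<-Mul1 | r0:7,r1:2,r2:Add2,r3:4,r4:5,r5:Mul1
c4: CDB Add2=7; issue ADD r5<-Add1 | r0:7,r1:2,r2:7,r3:4,r4:5,r5:Add1
c5: issue ADD r0<-Add2 | r0:Add2,r1:2,r2:7,r3:4,r4:5,r5:Add1
c6: CDB Add1=8; issue MUL r3<-Mul2 | r0:Add2,r1:2,r2:7,r3:Mul2,r4:5,r5:8
c7: CDB Add2=11; issue SUB r5<-Add1 | r0:11,r1:2,r2:7,r3:Mul2,r4:5,r5:Add1
c8: CDB Mul1=4; issue MUL r4<-Mul1 | r0:11,r1:2,r2:7,r3:Mul2,r4:Mul1,r5:Add1
c9: CDB Add1=9; issue ADD r2<-Add1 | r0:11,r1:2,r2:Add1,r3:Mul2,r4:Mul1,r5:9
c10: - | r0:11,r1:2,r2:Add1,r3:Mul2,r4:Mul1,r5:9
c11: CDB Add1=13 | r0:11,r1:2,r2:13,r3:Mul2,r4:Mul1,r5:9
c12: CDB Mul2=16 | r0:11,r1:2,r2:13,r3:16,r4:Mul1,r5:9
c13: - | r0:11,r1:2,r2:13,r3:16,r4:Mul1,r5:9
c14: - | r0:11,r1:2,r2:13,r3:16,r4:Mul1,r5:9

STATUS = TAG Mul1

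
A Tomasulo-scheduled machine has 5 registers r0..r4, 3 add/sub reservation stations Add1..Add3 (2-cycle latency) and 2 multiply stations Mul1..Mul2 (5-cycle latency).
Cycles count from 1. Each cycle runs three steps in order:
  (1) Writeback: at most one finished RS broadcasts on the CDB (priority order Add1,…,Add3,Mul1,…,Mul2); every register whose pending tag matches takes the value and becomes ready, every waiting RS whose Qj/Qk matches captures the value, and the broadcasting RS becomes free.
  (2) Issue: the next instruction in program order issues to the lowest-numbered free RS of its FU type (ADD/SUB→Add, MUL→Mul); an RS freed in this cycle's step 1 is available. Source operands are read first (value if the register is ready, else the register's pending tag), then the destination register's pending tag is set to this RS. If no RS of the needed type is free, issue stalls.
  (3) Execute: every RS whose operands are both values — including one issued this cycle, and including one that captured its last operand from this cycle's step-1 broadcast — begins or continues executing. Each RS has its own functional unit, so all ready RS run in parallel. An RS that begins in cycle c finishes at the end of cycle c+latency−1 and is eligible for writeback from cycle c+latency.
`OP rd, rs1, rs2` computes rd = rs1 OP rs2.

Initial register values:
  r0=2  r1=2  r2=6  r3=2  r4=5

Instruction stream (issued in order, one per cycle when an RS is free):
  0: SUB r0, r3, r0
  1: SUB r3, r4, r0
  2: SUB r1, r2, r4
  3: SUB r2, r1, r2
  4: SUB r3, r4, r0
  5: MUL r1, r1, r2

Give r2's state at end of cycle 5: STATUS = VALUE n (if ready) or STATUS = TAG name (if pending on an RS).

cycle 1: issue SUB r0<-Add1 // r0:Add1,r1:2,r2:6,r3:2,r4:5
cycle 2: issue SUB r3<-Add2 // r0:Add1,r1:2,r2:6,r3:Add2,r4:5
cycle 3: CDB Add1=0; issue SUB r1<-Add1 // r0:0,r1:Add1,r2:6,r3:Add2,r4:5
cycle 4: issue SUB r2<-Add3 // r0:0,r1:Add1,r2:Add3,r3:Add2,r4:5
cycle 5: CDB Add1=1; issue SUB r3<-Add1 // r0:0,r1:1,r2:Add3,r3:Add1,r4:5

STATUS = TAG Add3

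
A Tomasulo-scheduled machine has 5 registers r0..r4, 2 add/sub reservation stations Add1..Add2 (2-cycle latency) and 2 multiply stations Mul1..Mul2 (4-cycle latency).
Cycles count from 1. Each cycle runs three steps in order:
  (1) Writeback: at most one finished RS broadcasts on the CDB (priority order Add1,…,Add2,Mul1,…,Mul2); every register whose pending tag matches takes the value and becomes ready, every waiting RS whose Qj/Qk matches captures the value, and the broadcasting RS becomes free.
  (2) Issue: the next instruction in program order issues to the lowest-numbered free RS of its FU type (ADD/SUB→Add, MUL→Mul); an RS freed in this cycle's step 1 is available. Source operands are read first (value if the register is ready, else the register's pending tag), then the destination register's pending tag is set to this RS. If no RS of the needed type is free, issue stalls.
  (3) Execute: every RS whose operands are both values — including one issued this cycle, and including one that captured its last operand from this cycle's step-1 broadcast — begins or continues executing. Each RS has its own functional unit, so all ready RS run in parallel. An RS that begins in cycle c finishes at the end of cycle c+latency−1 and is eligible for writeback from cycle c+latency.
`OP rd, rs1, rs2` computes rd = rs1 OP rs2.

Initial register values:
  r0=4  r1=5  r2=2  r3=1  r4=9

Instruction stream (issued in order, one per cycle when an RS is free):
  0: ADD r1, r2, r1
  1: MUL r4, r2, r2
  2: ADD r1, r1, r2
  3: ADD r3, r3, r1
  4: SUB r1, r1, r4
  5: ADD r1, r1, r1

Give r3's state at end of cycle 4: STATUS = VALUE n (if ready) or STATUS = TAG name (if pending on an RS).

STATUS = TAG Add2

c1: issue ADD r1<-Add1 | r0:4,r1:Add1,r2:2,r3:1,r4:9
c2: issue MUL r4<-Mul1 | r0:4,r1:Add1,r2:2,r3:1,r4:Mul1
c3: CDB Add1=7; issue ADD r1<-Add1 | r0:4,r1:Add1,r2:2,r3:1,r4:Mul1
c4: issue ADD r3<-Add2 | r0:4,r1:Add1,r2:2,r3:Add2,r4:Mul1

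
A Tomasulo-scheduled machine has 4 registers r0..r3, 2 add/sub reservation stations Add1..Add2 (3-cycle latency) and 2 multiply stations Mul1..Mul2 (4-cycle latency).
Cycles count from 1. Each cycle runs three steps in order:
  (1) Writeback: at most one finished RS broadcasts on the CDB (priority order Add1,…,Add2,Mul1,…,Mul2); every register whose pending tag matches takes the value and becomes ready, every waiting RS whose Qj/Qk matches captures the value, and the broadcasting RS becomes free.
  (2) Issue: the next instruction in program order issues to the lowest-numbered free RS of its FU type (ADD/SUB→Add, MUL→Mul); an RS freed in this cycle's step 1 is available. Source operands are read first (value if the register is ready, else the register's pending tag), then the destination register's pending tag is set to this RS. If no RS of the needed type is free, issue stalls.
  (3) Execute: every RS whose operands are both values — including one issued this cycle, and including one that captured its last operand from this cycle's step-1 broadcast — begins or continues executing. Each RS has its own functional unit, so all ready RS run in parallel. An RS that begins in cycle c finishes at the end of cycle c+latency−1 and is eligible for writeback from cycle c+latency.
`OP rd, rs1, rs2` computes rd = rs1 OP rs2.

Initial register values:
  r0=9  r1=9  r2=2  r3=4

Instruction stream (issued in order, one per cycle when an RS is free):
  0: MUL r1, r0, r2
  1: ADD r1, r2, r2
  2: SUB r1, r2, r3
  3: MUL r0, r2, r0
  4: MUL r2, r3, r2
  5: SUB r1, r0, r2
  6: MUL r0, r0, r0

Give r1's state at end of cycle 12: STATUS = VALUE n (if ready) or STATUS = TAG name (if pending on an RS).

STATUS = TAG Add1

cycle 1: issue MUL r1<-Mul1 // r0:9,r1:Mul1,r2:2,r3:4
cycle 2: issue ADD r1<-Add1 // r0:9,r1:Add1,r2:2,r3:4
cycle 3: issue SUB r1<-Add2 // r0:9,r1:Add2,r2:2,r3:4
cycle 4: issue MUL r0<-Mul2 // r0:Mul2,r1:Add2,r2:2,r3:4
cycle 5: CDB Add1=4; stall // r0:Mul2,r1:Add2,r2:2,r3:4
cycle 6: CDB Add2=-2; stall // r0:Mul2,r1:-2,r2:2,r3:4
cycle 7: CDB Mul1=18; issue MUL r2<-Mul1 // r0:Mul2,r1:-2,r2:Mul1,r3:4
cycle 8: CDB Mul2=18; issue SUB r1<-Add1 // r0:18,r1:Add1,r2:Mul1,r3:4
cycle 9: issue MUL r0<-Mul2 // r0:Mul2,r1:Add1,r2:Mul1,r3:4
cycle 10: - // r0:Mul2,r1:Add1,r2:Mul1,r3:4
cycle 11: CDB Mul1=8 // r0:Mul2,r1:Add1,r2:8,r3:4
cycle 12: - // r0:Mul2,r1:Add1,r2:8,r3:4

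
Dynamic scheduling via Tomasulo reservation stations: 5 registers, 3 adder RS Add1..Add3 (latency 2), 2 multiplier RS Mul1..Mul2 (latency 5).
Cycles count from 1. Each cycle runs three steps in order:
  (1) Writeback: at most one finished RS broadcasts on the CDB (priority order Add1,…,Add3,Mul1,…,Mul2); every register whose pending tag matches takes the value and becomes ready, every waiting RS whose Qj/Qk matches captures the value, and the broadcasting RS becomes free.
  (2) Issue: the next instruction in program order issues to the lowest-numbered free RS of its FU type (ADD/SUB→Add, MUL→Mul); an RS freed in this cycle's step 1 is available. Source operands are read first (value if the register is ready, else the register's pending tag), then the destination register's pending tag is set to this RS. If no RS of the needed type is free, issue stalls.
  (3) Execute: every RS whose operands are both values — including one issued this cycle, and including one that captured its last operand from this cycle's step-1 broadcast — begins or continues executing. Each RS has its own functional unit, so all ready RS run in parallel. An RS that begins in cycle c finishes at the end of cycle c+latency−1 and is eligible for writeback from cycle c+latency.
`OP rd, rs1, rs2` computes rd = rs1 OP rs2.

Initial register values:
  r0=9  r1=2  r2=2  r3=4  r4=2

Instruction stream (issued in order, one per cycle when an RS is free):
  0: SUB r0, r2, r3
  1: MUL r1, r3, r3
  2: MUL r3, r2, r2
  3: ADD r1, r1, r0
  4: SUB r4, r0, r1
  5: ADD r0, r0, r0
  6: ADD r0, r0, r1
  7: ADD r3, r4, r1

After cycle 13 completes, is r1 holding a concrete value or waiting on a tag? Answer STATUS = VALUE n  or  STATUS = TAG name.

STATUS = VALUE 14

  c1: issue SUB r0<-Add1  regs: r0:Add1,r1:2,r2:2,r3:4,r4:2
  c2: issue MUL r1<-Mul1  regs: r0:Add1,r1:Mul1,r2:2,r3:4,r4:2
  c3: CDB Add1=-2; issue MUL r3<-Mul2  regs: r0:-2,r1:Mul1,r2:2,r3:Mul2,r4:2
  c4: issue ADD r1<-Add1  regs: r0:-2,r1:Add1,r2:2,r3:Mul2,r4:2
  c5: issue SUB r4<-Add2  regs: r0:-2,r1:Add1,r2:2,r3:Mul2,r4:Add2
  c6: issue ADD r0<-Add3  regs: r0:Add3,r1:Add1,r2:2,r3:Mul2,r4:Add2
  c7: CDB Mul1=16; stall  regs: r0:Add3,r1:Add1,r2:2,r3:Mul2,r4:Add2
  c8: CDB Add3=-4; issue ADD r0<-Add3  regs: r0:Add3,r1:Add1,r2:2,r3:Mul2,r4:Add2
  c9: CDB Add1=14; issue ADD r3<-Add1  regs: r0:Add3,r1:14,r2:2,r3:Add1,r4:Add2
  c10: CDB Mul2=4  regs: r0:Add3,r1:14,r2:2,r3:Add1,r4:Add2
  c11: CDB Add2=-16  regs: r0:Add3,r1:14,r2:2,r3:Add1,r4:-16
  c12: CDB Add3=10  regs: r0:10,r1:14,r2:2,r3:Add1,r4:-16
  c13: CDB Add1=-2  regs: r0:10,r1:14,r2:2,r3:-2,r4:-16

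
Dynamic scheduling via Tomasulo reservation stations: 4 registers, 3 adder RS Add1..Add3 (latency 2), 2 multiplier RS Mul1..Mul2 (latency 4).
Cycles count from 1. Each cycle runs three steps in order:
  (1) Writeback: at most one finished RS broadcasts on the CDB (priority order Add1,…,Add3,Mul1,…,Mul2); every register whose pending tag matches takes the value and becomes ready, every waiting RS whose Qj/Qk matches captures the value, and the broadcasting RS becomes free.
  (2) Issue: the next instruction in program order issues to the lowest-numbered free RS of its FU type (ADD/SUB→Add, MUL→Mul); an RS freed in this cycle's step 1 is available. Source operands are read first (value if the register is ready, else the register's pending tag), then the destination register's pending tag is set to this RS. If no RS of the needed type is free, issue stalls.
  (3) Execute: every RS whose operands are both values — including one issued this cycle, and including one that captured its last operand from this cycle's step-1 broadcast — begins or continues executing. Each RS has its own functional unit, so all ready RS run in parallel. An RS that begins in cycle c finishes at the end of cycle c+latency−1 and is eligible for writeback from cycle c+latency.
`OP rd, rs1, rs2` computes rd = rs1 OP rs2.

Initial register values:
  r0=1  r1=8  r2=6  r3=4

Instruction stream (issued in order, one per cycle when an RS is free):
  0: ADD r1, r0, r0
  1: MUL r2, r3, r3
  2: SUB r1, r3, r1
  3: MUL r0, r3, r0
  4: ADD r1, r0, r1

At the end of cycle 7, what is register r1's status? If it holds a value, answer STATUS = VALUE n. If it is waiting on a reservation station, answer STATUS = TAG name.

STATUS = TAG Add1

cycle 1: issue ADD r1<-Add1 // r0:1,r1:Add1,r2:6,r3:4
cycle 2: issue MUL r2<-Mul1 // r0:1,r1:Add1,r2:Mul1,r3:4
cycle 3: CDB Add1=2; issue SUB r1<-Add1 // r0:1,r1:Add1,r2:Mul1,r3:4
cycle 4: issue MUL r0<-Mul2 // r0:Mul2,r1:Add1,r2:Mul1,r3:4
cycle 5: CDB Add1=2; issue ADD r1<-Add1 // r0:Mul2,r1:Add1,r2:Mul1,r3:4
cycle 6: CDB Mul1=16 // r0:Mul2,r1:Add1,r2:16,r3:4
cycle 7: - // r0:Mul2,r1:Add1,r2:16,r3:4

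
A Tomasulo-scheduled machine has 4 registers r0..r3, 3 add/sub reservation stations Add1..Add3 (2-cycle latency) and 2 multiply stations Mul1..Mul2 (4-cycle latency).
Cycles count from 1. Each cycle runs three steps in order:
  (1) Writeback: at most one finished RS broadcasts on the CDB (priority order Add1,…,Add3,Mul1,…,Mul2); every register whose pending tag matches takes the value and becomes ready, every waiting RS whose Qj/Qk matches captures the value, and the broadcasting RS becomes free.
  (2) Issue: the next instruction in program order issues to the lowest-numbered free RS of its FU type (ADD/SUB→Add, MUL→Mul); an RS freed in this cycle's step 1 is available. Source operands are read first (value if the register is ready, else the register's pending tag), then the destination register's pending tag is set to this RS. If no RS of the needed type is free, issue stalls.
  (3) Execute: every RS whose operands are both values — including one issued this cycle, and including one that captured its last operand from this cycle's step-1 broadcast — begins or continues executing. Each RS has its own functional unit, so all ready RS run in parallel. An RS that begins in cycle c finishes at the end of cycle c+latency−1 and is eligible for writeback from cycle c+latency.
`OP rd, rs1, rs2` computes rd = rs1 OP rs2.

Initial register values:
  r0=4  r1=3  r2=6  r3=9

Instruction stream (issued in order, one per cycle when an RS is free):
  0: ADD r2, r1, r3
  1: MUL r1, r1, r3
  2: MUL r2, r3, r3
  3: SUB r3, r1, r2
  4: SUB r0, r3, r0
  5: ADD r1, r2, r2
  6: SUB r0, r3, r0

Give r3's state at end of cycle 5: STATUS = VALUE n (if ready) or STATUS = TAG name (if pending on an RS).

cycle 1: issue ADD r2<-Add1 // r0:4,r1:3,r2:Add1,r3:9
cycle 2: issue MUL r1<-Mul1 // r0:4,r1:Mul1,r2:Add1,r3:9
cycle 3: CDB Add1=12; issue MUL r2<-Mul2 // r0:4,r1:Mul1,r2:Mul2,r3:9
cycle 4: issue SUB r3<-Add1 // r0:4,r1:Mul1,r2:Mul2,r3:Add1
cycle 5: issue SUB r0<-Add2 // r0:Add2,r1:Mul1,r2:Mul2,r3:Add1

STATUS = TAG Add1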